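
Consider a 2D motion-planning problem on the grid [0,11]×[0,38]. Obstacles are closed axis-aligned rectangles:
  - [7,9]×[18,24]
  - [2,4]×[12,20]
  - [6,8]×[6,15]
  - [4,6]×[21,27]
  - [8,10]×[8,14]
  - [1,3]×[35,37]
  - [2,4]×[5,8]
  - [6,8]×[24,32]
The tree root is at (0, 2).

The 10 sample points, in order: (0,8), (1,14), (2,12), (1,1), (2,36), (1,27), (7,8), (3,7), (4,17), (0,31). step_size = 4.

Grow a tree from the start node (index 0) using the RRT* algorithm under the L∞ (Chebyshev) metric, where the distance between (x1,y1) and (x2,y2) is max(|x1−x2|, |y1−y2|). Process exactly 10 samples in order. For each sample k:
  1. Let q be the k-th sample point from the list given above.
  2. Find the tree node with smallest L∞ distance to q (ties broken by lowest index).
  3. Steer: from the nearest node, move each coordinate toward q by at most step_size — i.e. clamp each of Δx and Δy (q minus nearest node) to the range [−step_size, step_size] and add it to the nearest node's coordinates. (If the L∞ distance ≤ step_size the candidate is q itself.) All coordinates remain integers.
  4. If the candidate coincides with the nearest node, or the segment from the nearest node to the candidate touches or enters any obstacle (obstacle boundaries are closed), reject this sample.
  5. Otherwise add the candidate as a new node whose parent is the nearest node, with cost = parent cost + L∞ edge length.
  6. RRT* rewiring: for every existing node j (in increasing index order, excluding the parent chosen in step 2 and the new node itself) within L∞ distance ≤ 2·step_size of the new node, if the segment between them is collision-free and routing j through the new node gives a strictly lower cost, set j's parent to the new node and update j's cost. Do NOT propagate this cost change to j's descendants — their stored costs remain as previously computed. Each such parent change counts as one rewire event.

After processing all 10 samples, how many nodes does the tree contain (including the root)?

1. q=(0,8) nearest=0 d=6 new=(0,6) → add node 1 parent=0 cost=4
2. q=(1,14) nearest=1 d=8 new=(1,10) → add node 2 parent=1 cost=8
3. q=(2,12) nearest=2 d=2 new=(2,12) → blocked by [2,4]×[12,20], reject
4. q=(1,1) nearest=0 d=1 new=(1,1) → add node 3 parent=0 cost=1
5. q=(2,36) nearest=2 d=26 new=(2,14) → blocked by [2,4]×[12,20], reject
6. q=(1,27) nearest=2 d=17 new=(1,14) → add node 4 parent=2 cost=12
7. q=(7,8) nearest=2 d=6 new=(5,8) → add node 5 parent=2 cost=12
8. q=(3,7) nearest=5 d=2 new=(3,7) → blocked by [2,4]×[5,8], reject
9. q=(4,17) nearest=4 d=3 new=(4,17) → blocked by [2,4]×[12,20], reject
10. q=(0,31) nearest=4 d=17 new=(0,18) → add node 6 parent=4 cost=16

Node count: 7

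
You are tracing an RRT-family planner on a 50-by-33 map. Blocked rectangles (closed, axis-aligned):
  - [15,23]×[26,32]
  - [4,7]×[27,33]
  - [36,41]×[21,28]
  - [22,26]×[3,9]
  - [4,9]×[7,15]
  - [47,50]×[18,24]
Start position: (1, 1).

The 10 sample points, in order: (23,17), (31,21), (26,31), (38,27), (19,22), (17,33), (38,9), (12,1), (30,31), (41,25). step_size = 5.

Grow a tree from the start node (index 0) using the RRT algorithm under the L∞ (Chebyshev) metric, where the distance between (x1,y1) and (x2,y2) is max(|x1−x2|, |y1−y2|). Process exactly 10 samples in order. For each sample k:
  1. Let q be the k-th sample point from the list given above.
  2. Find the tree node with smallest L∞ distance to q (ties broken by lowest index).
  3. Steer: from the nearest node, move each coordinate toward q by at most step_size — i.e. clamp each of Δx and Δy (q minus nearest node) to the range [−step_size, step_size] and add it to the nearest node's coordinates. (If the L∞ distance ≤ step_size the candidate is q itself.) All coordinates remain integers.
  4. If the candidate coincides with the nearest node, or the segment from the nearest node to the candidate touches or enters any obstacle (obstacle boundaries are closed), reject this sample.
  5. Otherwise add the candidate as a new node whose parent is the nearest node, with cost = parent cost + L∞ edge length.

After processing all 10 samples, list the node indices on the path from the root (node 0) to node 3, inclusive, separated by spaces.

1. q=(23,17) nearest=0 d=22 new=(6,6) → add node 1 parent=0 cost=5
2. q=(31,21) nearest=1 d=25 new=(11,11) → blocked by [4,9]×[7,15], reject
3. q=(26,31) nearest=1 d=25 new=(11,11) → blocked by [4,9]×[7,15], reject
4. q=(38,27) nearest=1 d=32 new=(11,11) → blocked by [4,9]×[7,15], reject
5. q=(19,22) nearest=1 d=16 new=(11,11) → blocked by [4,9]×[7,15], reject
6. q=(17,33) nearest=1 d=27 new=(11,11) → blocked by [4,9]×[7,15], reject
7. q=(38,9) nearest=1 d=32 new=(11,9) → blocked by [4,9]×[7,15], reject
8. q=(12,1) nearest=1 d=6 new=(11,1) → add node 2 parent=1 cost=10
9. q=(30,31) nearest=1 d=25 new=(11,11) → blocked by [4,9]×[7,15], reject
10. q=(41,25) nearest=2 d=30 new=(16,6) → add node 3 parent=2 cost=15

Path: 0 1 2 3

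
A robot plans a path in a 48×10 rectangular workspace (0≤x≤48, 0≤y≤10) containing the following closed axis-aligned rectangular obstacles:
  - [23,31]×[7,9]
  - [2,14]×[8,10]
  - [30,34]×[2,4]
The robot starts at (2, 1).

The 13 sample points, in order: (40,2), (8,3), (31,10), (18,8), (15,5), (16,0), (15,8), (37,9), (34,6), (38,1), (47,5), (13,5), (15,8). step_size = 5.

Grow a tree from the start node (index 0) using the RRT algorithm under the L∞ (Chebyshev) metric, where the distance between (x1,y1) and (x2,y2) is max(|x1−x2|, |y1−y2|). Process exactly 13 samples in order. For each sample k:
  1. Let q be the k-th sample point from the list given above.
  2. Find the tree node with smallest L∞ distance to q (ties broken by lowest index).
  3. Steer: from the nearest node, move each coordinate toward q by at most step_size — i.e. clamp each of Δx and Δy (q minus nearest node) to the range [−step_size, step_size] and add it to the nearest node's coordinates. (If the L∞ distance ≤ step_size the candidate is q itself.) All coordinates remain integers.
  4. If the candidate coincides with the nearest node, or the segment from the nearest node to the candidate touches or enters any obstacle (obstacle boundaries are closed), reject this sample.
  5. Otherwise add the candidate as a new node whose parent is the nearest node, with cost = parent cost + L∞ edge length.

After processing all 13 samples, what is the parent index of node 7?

1. q=(40,2) nearest=0 d=38 new=(7,2) → add node 1 parent=0 cost=5
2. q=(8,3) nearest=1 d=1 new=(8,3) → add node 2 parent=1 cost=6
3. q=(31,10) nearest=2 d=23 new=(13,8) → blocked by [2,14]×[8,10], reject
4. q=(18,8) nearest=2 d=10 new=(13,8) → blocked by [2,14]×[8,10], reject
5. q=(15,5) nearest=2 d=7 new=(13,5) → add node 3 parent=2 cost=11
6. q=(16,0) nearest=3 d=5 new=(16,0) → add node 4 parent=3 cost=16
7. q=(15,8) nearest=3 d=3 new=(15,8) → add node 5 parent=3 cost=14
8. q=(37,9) nearest=4 d=21 new=(21,5) → add node 6 parent=4 cost=21
9. q=(34,6) nearest=6 d=13 new=(26,6) → add node 7 parent=6 cost=26
10. q=(38,1) nearest=7 d=12 new=(31,1) → blocked by [30,34]×[2,4], reject
11. q=(47,5) nearest=7 d=21 new=(31,5) → add node 8 parent=7 cost=31
12. q=(13,5) nearest=3 d=0 → coincident, reject
13. q=(15,8) nearest=5 d=0 → coincident, reject

Parent of node 7: 6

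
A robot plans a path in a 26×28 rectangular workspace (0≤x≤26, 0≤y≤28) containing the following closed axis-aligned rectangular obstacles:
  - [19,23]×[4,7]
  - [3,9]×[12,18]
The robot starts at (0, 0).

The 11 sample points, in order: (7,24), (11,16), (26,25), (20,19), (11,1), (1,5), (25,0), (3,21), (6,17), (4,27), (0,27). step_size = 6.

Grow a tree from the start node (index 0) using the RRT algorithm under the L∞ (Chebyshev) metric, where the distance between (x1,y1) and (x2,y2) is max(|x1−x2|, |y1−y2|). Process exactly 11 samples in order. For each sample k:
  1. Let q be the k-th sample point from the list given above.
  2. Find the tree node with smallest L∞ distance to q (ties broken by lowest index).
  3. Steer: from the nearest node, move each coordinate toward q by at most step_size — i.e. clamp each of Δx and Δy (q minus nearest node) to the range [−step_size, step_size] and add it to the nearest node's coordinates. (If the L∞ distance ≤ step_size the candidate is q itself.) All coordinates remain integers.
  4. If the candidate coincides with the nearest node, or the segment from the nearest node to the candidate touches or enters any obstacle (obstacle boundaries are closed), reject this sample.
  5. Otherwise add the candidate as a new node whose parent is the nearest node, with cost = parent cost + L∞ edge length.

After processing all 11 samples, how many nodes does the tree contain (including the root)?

1. q=(7,24) nearest=0 d=24 new=(6,6) → add node 1 parent=0 cost=6
2. q=(11,16) nearest=1 d=10 new=(11,12) → add node 2 parent=1 cost=12
3. q=(26,25) nearest=2 d=15 new=(17,18) → add node 3 parent=2 cost=18
4. q=(20,19) nearest=3 d=3 new=(20,19) → add node 4 parent=3 cost=21
5. q=(11,1) nearest=1 d=5 new=(11,1) → add node 5 parent=1 cost=11
6. q=(1,5) nearest=0 d=5 new=(1,5) → add node 6 parent=0 cost=5
7. q=(25,0) nearest=2 d=14 new=(17,6) → add node 7 parent=2 cost=18
8. q=(3,21) nearest=2 d=9 new=(5,18) → blocked by [3,9]×[12,18], reject
9. q=(6,17) nearest=2 d=5 new=(6,17) → blocked by [3,9]×[12,18], reject
10. q=(4,27) nearest=3 d=13 new=(11,24) → add node 8 parent=3 cost=24
11. q=(0,27) nearest=8 d=11 new=(5,27) → add node 9 parent=8 cost=30

Node count: 10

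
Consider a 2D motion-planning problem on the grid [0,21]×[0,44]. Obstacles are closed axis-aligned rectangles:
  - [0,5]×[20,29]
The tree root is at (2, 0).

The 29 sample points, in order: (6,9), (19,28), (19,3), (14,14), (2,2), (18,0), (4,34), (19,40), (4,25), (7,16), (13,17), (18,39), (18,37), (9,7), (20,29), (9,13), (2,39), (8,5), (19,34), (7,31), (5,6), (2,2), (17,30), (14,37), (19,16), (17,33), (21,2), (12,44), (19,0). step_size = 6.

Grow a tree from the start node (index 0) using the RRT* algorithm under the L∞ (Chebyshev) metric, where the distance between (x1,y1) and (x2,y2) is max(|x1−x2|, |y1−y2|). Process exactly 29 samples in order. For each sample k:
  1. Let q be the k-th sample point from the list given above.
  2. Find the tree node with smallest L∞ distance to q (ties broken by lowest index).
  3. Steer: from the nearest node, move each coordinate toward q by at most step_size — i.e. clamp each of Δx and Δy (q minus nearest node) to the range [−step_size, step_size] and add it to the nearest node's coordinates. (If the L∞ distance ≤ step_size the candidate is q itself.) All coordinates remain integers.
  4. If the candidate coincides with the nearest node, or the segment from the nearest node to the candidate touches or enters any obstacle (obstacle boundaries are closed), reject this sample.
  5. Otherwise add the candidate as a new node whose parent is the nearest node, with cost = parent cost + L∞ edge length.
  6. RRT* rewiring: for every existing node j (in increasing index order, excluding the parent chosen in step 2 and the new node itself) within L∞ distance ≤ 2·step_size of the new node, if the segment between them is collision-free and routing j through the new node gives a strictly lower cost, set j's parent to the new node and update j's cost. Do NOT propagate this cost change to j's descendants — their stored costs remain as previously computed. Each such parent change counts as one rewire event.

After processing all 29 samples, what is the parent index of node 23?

Parent of node 23: 4

1. q=(6,9) nearest=0 d=9 new=(6,6) → add node 1 parent=0 cost=6
2. q=(19,28) nearest=1 d=22 new=(12,12) → add node 2 parent=1 cost=12
3. q=(19,3) nearest=2 d=9 new=(18,6) → add node 3 parent=2 cost=18
4. q=(14,14) nearest=2 d=2 new=(14,14) → add node 4 parent=2 cost=14
5. q=(2,2) nearest=0 d=2 new=(2,2) → add node 5 parent=0 cost=2
6. q=(18,0) nearest=3 d=6 new=(18,0) → add node 6 parent=3 cost=24
7. q=(4,34) nearest=4 d=20 new=(8,20) → add node 7 parent=4 cost=20
8. q=(19,40) nearest=7 d=20 new=(14,26) → add node 8 parent=7 cost=26
9. q=(4,25) nearest=7 d=5 new=(4,25) → blocked by [0,5]×[20,29], reject
10. q=(7,16) nearest=7 d=4 new=(7,16) → add node 9 parent=7 cost=24
11. q=(13,17) nearest=4 d=3 new=(13,17) → add node 10 parent=4 cost=17; rewire 9→10 (23<24)
12. q=(18,39) nearest=8 d=13 new=(18,32) → add node 11 parent=8 cost=32
13. q=(18,37) nearest=11 d=5 new=(18,37) → add node 12 parent=11 cost=37
14. q=(9,7) nearest=1 d=3 new=(9,7) → add node 13 parent=1 cost=9; rewire 6→13 (18<24); rewire 9→13 (18<23)
15. q=(20,29) nearest=11 d=3 new=(20,29) → add node 14 parent=11 cost=35
16. q=(9,13) nearest=2 d=3 new=(9,13) → add node 15 parent=2 cost=15
17. q=(2,39) nearest=8 d=13 new=(8,32) → add node 16 parent=8 cost=32
18. q=(8,5) nearest=1 d=2 new=(8,5) → add node 17 parent=1 cost=8
19. q=(19,34) nearest=11 d=2 new=(19,34) → add node 18 parent=11 cost=34
20. q=(7,31) nearest=16 d=1 new=(7,31) → add node 19 parent=16 cost=33
21. q=(5,6) nearest=1 d=1 new=(5,6) → add node 20 parent=1 cost=7; rewire 9→20 (17<18); rewire 15→20 (14<15)
22. q=(2,2) nearest=5 d=0 → coincident, reject
23. q=(17,30) nearest=11 d=2 new=(17,30) → add node 21 parent=11 cost=34
24. q=(14,37) nearest=12 d=4 new=(14,37) → add node 22 parent=12 cost=41
25. q=(19,16) nearest=4 d=5 new=(19,16) → add node 23 parent=4 cost=19
26. q=(17,33) nearest=11 d=1 new=(17,33) → add node 24 parent=11 cost=33; rewire 22→24 (37<41)
27. q=(21,2) nearest=6 d=3 new=(21,2) → add node 25 parent=6 cost=21
28. q=(12,44) nearest=12 d=7 new=(12,43) → add node 26 parent=12 cost=43
29. q=(19,0) nearest=6 d=1 new=(19,0) → add node 27 parent=6 cost=19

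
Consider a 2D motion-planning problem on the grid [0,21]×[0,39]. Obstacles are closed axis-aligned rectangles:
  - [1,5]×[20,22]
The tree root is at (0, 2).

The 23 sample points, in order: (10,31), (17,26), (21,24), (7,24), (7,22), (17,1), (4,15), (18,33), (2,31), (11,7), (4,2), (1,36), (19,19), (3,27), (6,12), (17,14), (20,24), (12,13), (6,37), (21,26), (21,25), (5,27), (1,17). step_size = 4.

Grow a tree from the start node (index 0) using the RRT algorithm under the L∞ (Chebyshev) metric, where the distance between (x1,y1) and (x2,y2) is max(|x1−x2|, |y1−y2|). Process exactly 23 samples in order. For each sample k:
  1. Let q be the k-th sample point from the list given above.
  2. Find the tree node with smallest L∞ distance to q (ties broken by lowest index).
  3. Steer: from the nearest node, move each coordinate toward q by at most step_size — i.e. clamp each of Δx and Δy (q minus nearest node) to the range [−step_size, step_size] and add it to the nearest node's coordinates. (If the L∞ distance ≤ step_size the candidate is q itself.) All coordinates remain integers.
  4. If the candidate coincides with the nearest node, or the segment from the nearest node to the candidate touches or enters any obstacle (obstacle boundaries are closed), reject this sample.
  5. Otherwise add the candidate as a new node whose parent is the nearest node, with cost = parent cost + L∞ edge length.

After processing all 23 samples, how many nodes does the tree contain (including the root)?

Node count: 24

1. q=(10,31) nearest=0 d=29 new=(4,6) → add node 1 parent=0 cost=4
2. q=(17,26) nearest=1 d=20 new=(8,10) → add node 2 parent=1 cost=8
3. q=(21,24) nearest=2 d=14 new=(12,14) → add node 3 parent=2 cost=12
4. q=(7,24) nearest=3 d=10 new=(8,18) → add node 4 parent=3 cost=16
5. q=(7,22) nearest=4 d=4 new=(7,22) → add node 5 parent=4 cost=20
6. q=(17,1) nearest=2 d=9 new=(12,6) → add node 6 parent=2 cost=12
7. q=(4,15) nearest=4 d=4 new=(4,15) → add node 7 parent=4 cost=20
8. q=(18,33) nearest=5 d=11 new=(11,26) → add node 8 parent=5 cost=24
9. q=(2,31) nearest=5 d=9 new=(3,26) → add node 9 parent=5 cost=24
10. q=(11,7) nearest=6 d=1 new=(11,7) → add node 10 parent=6 cost=13
11. q=(4,2) nearest=0 d=4 new=(4,2) → add node 11 parent=0 cost=4
12. q=(1,36) nearest=8 d=10 new=(7,30) → add node 12 parent=8 cost=28
13. q=(19,19) nearest=3 d=7 new=(16,18) → add node 13 parent=3 cost=16
14. q=(3,27) nearest=9 d=1 new=(3,27) → add node 14 parent=9 cost=25
15. q=(6,12) nearest=2 d=2 new=(6,12) → add node 15 parent=2 cost=10
16. q=(17,14) nearest=13 d=4 new=(17,14) → add node 16 parent=13 cost=20
17. q=(20,24) nearest=13 d=6 new=(20,22) → add node 17 parent=13 cost=20
18. q=(12,13) nearest=3 d=1 new=(12,13) → add node 18 parent=3 cost=13
19. q=(6,37) nearest=12 d=7 new=(6,34) → add node 19 parent=12 cost=32
20. q=(21,26) nearest=17 d=4 new=(21,26) → add node 20 parent=17 cost=24
21. q=(21,25) nearest=20 d=1 new=(21,25) → add node 21 parent=20 cost=25
22. q=(5,27) nearest=9 d=2 new=(5,27) → add node 22 parent=9 cost=26
23. q=(1,17) nearest=7 d=3 new=(1,17) → add node 23 parent=7 cost=23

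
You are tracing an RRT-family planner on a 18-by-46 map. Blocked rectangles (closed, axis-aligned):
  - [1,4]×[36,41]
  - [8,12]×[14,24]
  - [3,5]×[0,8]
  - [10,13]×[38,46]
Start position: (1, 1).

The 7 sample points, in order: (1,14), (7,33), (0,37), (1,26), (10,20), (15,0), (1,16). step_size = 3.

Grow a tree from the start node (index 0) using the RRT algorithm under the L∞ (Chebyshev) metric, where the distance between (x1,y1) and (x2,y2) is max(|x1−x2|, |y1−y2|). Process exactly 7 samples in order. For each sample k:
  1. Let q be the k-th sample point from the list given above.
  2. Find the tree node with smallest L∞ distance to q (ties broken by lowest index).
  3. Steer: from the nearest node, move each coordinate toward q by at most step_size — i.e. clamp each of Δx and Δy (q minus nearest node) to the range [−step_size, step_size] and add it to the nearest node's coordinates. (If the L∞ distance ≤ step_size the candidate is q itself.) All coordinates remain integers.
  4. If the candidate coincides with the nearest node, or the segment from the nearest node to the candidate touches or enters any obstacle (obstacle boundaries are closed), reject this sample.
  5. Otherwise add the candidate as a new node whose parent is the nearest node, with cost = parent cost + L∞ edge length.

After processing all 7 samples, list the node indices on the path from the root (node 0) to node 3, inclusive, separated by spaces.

1. q=(1,14) nearest=0 d=13 new=(1,4) → add node 1 parent=0 cost=3
2. q=(7,33) nearest=1 d=29 new=(4,7) → blocked by [3,5]×[0,8], reject
3. q=(0,37) nearest=1 d=33 new=(0,7) → add node 2 parent=1 cost=6
4. q=(1,26) nearest=2 d=19 new=(1,10) → add node 3 parent=2 cost=9
5. q=(10,20) nearest=3 d=10 new=(4,13) → add node 4 parent=3 cost=12
6. q=(15,0) nearest=4 d=13 new=(7,10) → add node 5 parent=4 cost=15
7. q=(1,16) nearest=4 d=3 new=(1,16) → add node 6 parent=4 cost=15

Path: 0 1 2 3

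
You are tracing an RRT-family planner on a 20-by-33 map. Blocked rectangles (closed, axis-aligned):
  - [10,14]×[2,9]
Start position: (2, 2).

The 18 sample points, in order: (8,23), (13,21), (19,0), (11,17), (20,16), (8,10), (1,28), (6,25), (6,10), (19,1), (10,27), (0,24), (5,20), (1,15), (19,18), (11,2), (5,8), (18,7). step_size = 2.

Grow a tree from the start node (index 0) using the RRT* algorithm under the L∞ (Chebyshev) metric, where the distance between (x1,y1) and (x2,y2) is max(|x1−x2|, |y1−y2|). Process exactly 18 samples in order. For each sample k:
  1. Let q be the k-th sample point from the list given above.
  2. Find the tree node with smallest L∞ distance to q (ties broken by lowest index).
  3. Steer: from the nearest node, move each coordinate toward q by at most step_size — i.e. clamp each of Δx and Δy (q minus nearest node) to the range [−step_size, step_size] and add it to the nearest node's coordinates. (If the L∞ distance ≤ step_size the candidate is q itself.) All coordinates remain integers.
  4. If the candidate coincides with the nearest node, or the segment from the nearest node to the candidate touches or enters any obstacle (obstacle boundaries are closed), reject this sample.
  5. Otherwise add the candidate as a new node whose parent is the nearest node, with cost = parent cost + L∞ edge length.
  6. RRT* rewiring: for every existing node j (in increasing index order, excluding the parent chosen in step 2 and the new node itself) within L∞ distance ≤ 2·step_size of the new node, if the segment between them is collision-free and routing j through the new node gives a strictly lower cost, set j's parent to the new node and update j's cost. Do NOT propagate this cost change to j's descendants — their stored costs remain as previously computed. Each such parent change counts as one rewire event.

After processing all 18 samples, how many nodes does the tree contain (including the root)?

1. q=(8,23) nearest=0 d=21 new=(4,4) → add node 1 parent=0 cost=2
2. q=(13,21) nearest=1 d=17 new=(6,6) → add node 2 parent=1 cost=4
3. q=(19,0) nearest=2 d=13 new=(8,4) → add node 3 parent=2 cost=6
4. q=(11,17) nearest=2 d=11 new=(8,8) → add node 4 parent=2 cost=6
5. q=(20,16) nearest=3 d=12 new=(10,6) → blocked by [10,14]×[2,9], reject
6. q=(8,10) nearest=4 d=2 new=(8,10) → add node 5 parent=4 cost=8
7. q=(1,28) nearest=5 d=18 new=(6,12) → add node 6 parent=5 cost=10
8. q=(6,25) nearest=6 d=13 new=(6,14) → add node 7 parent=6 cost=12
9. q=(6,10) nearest=4 d=2 new=(6,10) → add node 8 parent=4 cost=8
10. q=(19,1) nearest=3 d=11 new=(10,2) → blocked by [10,14]×[2,9], reject
11. q=(10,27) nearest=7 d=13 new=(8,16) → add node 9 parent=7 cost=14
12. q=(0,24) nearest=9 d=8 new=(6,18) → add node 10 parent=9 cost=16
13. q=(5,20) nearest=10 d=2 new=(5,20) → add node 11 parent=10 cost=18
14. q=(1,15) nearest=6 d=5 new=(4,14) → add node 12 parent=6 cost=12
15. q=(19,18) nearest=4 d=11 new=(10,10) → add node 13 parent=4 cost=8
16. q=(11,2) nearest=3 d=3 new=(10,2) → blocked by [10,14]×[2,9], reject
17. q=(5,8) nearest=2 d=2 new=(5,8) → add node 14 parent=2 cost=6
18. q=(18,7) nearest=13 d=8 new=(12,8) → blocked by [10,14]×[2,9], reject

Node count: 15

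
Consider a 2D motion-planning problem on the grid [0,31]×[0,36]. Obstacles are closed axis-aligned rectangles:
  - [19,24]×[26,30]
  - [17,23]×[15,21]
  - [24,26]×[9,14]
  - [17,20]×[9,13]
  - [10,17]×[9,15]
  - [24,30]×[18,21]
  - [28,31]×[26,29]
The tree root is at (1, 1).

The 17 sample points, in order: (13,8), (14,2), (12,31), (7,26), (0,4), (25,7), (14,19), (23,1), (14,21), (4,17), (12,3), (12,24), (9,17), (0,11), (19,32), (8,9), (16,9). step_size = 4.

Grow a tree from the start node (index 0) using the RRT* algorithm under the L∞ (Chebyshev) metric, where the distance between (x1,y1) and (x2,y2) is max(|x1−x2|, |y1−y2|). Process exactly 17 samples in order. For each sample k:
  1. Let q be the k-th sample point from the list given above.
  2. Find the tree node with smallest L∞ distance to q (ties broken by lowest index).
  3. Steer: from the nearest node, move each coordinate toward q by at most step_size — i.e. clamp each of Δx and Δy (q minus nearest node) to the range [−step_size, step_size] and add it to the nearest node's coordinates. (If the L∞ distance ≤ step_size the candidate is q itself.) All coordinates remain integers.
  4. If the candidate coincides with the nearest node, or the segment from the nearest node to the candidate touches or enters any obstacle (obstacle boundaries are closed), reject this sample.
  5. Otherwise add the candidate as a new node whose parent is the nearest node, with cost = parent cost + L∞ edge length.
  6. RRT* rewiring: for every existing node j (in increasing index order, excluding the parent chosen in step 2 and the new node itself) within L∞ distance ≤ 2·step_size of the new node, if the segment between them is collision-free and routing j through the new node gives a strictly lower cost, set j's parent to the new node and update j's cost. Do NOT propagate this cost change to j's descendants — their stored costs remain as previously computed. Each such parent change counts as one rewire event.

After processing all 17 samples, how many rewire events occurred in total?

1. q=(13,8) nearest=0 d=12 new=(5,5) → add node 1 parent=0 cost=4
2. q=(14,2) nearest=1 d=9 new=(9,2) → add node 2 parent=1 cost=8
3. q=(12,31) nearest=1 d=26 new=(9,9) → add node 3 parent=1 cost=8
4. q=(7,26) nearest=3 d=17 new=(7,13) → add node 4 parent=3 cost=12
5. q=(0,4) nearest=0 d=3 new=(0,4) → add node 5 parent=0 cost=3
6. q=(25,7) nearest=2 d=16 new=(13,6) → add node 6 parent=2 cost=12
7. q=(14,19) nearest=4 d=7 new=(11,17) → add node 7 parent=4 cost=16
8. q=(23,1) nearest=6 d=10 new=(17,2) → add node 8 parent=6 cost=16
9. q=(14,21) nearest=7 d=4 new=(14,21) → add node 9 parent=7 cost=20
10. q=(4,17) nearest=4 d=4 new=(4,17) → add node 10 parent=4 cost=16
11. q=(12,3) nearest=2 d=3 new=(12,3) → add node 11 parent=2 cost=11
12. q=(12,24) nearest=9 d=3 new=(12,24) → add node 12 parent=9 cost=23
13. q=(9,17) nearest=7 d=2 new=(9,17) → add node 13 parent=7 cost=18
14. q=(0,11) nearest=1 d=6 new=(1,9) → add node 14 parent=1 cost=8; rewire 13→14 (16<18)
15. q=(19,32) nearest=12 d=8 new=(16,28) → add node 15 parent=12 cost=27
16. q=(8,9) nearest=3 d=1 new=(8,9) → add node 16 parent=3 cost=9
17. q=(16,9) nearest=6 d=3 new=(16,9) → blocked by [10,17]×[9,15], reject

Rewire events: 1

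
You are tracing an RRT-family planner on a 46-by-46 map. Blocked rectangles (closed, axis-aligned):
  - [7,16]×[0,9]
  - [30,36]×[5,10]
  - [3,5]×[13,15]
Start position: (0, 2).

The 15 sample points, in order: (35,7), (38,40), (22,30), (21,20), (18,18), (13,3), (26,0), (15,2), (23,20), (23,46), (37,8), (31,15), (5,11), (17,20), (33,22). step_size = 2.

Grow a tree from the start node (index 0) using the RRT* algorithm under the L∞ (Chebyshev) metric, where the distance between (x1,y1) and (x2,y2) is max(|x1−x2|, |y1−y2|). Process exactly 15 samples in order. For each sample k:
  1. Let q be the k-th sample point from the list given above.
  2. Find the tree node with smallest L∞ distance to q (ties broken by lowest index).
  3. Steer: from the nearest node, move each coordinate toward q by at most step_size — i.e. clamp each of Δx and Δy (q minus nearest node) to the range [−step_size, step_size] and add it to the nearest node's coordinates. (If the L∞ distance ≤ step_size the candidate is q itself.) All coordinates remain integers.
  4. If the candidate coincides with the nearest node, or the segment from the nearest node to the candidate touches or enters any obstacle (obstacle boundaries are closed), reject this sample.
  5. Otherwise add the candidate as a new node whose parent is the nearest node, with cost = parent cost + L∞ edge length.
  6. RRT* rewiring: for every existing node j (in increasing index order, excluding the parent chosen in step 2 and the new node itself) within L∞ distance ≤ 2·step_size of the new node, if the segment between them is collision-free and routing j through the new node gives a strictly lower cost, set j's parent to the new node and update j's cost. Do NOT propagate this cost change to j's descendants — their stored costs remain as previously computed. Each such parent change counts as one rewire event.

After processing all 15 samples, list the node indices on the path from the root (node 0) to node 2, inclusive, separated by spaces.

1. q=(35,7) nearest=0 d=35 new=(2,4) → add node 1 parent=0 cost=2
2. q=(38,40) nearest=1 d=36 new=(4,6) → add node 2 parent=1 cost=4
3. q=(22,30) nearest=2 d=24 new=(6,8) → add node 3 parent=2 cost=6
4. q=(21,20) nearest=3 d=15 new=(8,10) → blocked by [7,16]×[0,9], reject
5. q=(18,18) nearest=3 d=12 new=(8,10) → blocked by [7,16]×[0,9], reject
6. q=(13,3) nearest=3 d=7 new=(8,6) → blocked by [7,16]×[0,9], reject
7. q=(26,0) nearest=3 d=20 new=(8,6) → blocked by [7,16]×[0,9], reject
8. q=(15,2) nearest=3 d=9 new=(8,6) → blocked by [7,16]×[0,9], reject
9. q=(23,20) nearest=3 d=17 new=(8,10) → blocked by [7,16]×[0,9], reject
10. q=(23,46) nearest=3 d=38 new=(8,10) → blocked by [7,16]×[0,9], reject
11. q=(37,8) nearest=3 d=31 new=(8,8) → blocked by [7,16]×[0,9], reject
12. q=(31,15) nearest=3 d=25 new=(8,10) → blocked by [7,16]×[0,9], reject
13. q=(5,11) nearest=3 d=3 new=(5,10) → add node 4 parent=3 cost=8
14. q=(17,20) nearest=3 d=12 new=(8,10) → blocked by [7,16]×[0,9], reject
15. q=(33,22) nearest=3 d=27 new=(8,10) → blocked by [7,16]×[0,9], reject

Path: 0 1 2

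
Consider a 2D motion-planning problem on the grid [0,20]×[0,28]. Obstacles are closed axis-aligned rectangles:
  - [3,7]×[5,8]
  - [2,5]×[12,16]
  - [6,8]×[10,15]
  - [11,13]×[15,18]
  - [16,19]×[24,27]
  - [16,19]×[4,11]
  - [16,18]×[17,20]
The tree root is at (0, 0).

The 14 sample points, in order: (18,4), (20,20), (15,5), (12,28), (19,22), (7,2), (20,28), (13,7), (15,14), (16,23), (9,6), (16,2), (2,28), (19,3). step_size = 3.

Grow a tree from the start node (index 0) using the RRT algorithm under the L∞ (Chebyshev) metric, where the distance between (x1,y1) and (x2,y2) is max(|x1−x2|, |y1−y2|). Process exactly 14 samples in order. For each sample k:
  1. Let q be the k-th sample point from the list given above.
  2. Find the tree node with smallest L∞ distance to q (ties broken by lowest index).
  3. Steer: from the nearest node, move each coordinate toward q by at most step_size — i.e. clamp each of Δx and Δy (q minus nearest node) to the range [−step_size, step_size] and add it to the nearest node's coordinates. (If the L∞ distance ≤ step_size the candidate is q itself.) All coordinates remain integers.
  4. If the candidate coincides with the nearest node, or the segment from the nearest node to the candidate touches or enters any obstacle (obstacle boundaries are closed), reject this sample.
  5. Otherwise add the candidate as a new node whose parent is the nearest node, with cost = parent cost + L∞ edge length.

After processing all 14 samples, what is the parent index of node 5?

1. q=(18,4) nearest=0 d=18 new=(3,3) → add node 1 parent=0 cost=3
2. q=(20,20) nearest=1 d=17 new=(6,6) → blocked by [3,7]×[5,8], reject
3. q=(15,5) nearest=1 d=12 new=(6,5) → blocked by [3,7]×[5,8], reject
4. q=(12,28) nearest=1 d=25 new=(6,6) → blocked by [3,7]×[5,8], reject
5. q=(19,22) nearest=1 d=19 new=(6,6) → blocked by [3,7]×[5,8], reject
6. q=(7,2) nearest=1 d=4 new=(6,2) → add node 2 parent=1 cost=6
7. q=(20,28) nearest=1 d=25 new=(6,6) → blocked by [3,7]×[5,8], reject
8. q=(13,7) nearest=2 d=7 new=(9,5) → add node 3 parent=2 cost=9
9. q=(15,14) nearest=3 d=9 new=(12,8) → add node 4 parent=3 cost=12
10. q=(16,23) nearest=4 d=15 new=(15,11) → add node 5 parent=4 cost=15
11. q=(9,6) nearest=3 d=1 new=(9,6) → add node 6 parent=3 cost=10
12. q=(16,2) nearest=4 d=6 new=(15,5) → add node 7 parent=4 cost=15
13. q=(2,28) nearest=5 d=17 new=(12,14) → add node 8 parent=5 cost=18
14. q=(19,3) nearest=7 d=4 new=(18,3) → blocked by [16,19]×[4,11], reject

Parent of node 5: 4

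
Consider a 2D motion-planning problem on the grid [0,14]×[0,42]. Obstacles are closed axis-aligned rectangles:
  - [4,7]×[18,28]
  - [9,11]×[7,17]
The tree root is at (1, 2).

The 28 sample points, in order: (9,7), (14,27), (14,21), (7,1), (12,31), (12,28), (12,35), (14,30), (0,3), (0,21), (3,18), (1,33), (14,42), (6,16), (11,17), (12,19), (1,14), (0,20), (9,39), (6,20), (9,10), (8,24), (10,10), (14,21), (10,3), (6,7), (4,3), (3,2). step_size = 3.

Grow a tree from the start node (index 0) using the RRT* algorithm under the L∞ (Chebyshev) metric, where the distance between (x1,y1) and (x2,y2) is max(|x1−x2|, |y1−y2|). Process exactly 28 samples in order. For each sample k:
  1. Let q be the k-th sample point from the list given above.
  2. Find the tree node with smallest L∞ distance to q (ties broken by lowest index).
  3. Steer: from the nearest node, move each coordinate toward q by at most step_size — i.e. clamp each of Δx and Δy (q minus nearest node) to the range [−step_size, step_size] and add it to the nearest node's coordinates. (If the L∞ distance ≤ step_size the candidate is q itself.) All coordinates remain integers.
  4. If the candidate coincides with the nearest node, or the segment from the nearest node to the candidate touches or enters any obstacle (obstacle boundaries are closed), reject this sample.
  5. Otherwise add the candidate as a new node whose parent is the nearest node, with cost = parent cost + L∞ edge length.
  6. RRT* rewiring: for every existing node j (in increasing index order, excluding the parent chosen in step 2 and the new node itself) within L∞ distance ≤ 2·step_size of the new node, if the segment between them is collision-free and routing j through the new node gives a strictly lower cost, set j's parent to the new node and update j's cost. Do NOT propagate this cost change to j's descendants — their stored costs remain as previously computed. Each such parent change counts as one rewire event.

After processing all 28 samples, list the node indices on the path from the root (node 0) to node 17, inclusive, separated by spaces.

1. q=(9,7) nearest=0 d=8 new=(4,5) → add node 1 parent=0 cost=3
2. q=(14,27) nearest=1 d=22 new=(7,8) → add node 2 parent=1 cost=6
3. q=(14,21) nearest=2 d=13 new=(10,11) → blocked by [9,11]×[7,17], reject
4. q=(7,1) nearest=1 d=4 new=(7,2) → add node 3 parent=1 cost=6
5. q=(12,31) nearest=2 d=23 new=(10,11) → blocked by [9,11]×[7,17], reject
6. q=(12,28) nearest=2 d=20 new=(10,11) → blocked by [9,11]×[7,17], reject
7. q=(12,35) nearest=2 d=27 new=(10,11) → blocked by [9,11]×[7,17], reject
8. q=(14,30) nearest=2 d=22 new=(10,11) → blocked by [9,11]×[7,17], reject
9. q=(0,3) nearest=0 d=1 new=(0,3) → add node 4 parent=0 cost=1
10. q=(0,21) nearest=2 d=13 new=(4,11) → add node 5 parent=2 cost=9
11. q=(3,18) nearest=5 d=7 new=(3,14) → add node 6 parent=5 cost=12
12. q=(1,33) nearest=6 d=19 new=(1,17) → add node 7 parent=6 cost=15
13. q=(14,42) nearest=7 d=25 new=(4,20) → blocked by [4,7]×[18,28], reject
14. q=(6,16) nearest=6 d=3 new=(6,16) → add node 8 parent=6 cost=15
15. q=(11,17) nearest=8 d=5 new=(9,17) → blocked by [9,11]×[7,17], reject
16. q=(12,19) nearest=8 d=6 new=(9,19) → add node 9 parent=8 cost=18
17. q=(1,14) nearest=6 d=2 new=(1,14) → add node 10 parent=6 cost=14
18. q=(0,20) nearest=7 d=3 new=(0,20) → add node 11 parent=7 cost=18
19. q=(9,39) nearest=11 d=19 new=(3,23) → add node 12 parent=11 cost=21
20. q=(6,20) nearest=9 d=3 new=(6,20) → blocked by [4,7]×[18,28], reject
21. q=(9,10) nearest=2 d=2 new=(9,10) → blocked by [9,11]×[7,17], reject
22. q=(8,24) nearest=9 d=5 new=(8,22) → add node 13 parent=9 cost=21
23. q=(10,10) nearest=2 d=3 new=(10,10) → blocked by [9,11]×[7,17], reject
24. q=(14,21) nearest=9 d=5 new=(12,21) → add node 14 parent=9 cost=21
25. q=(10,3) nearest=3 d=3 new=(10,3) → add node 15 parent=3 cost=9
26. q=(6,7) nearest=2 d=1 new=(6,7) → add node 16 parent=2 cost=7
27. q=(4,3) nearest=1 d=2 new=(4,3) → add node 17 parent=1 cost=5
28. q=(3,2) nearest=17 d=1 new=(3,2) → add node 18 parent=17 cost=6

Path: 0 1 17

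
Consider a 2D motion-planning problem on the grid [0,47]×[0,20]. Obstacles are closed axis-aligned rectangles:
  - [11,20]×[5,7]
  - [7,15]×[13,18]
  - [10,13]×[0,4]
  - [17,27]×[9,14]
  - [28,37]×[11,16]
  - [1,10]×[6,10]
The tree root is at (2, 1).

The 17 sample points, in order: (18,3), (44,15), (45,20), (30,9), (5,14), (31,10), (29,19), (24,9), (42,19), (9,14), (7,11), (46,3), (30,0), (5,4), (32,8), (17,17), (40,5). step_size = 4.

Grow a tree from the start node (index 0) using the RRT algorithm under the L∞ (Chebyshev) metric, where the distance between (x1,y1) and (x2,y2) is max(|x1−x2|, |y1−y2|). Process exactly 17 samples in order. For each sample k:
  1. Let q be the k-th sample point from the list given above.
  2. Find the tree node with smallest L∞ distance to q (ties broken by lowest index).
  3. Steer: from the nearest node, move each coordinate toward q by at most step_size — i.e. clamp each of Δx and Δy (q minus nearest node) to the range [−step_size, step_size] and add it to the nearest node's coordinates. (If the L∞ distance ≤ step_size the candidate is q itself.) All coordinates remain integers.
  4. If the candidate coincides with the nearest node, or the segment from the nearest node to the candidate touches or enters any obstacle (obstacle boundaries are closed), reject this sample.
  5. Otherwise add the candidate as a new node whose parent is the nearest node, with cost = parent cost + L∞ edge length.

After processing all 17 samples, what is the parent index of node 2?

Parent of node 2: 1

1. q=(18,3) nearest=0 d=16 new=(6,3) → add node 1 parent=0 cost=4
2. q=(44,15) nearest=1 d=38 new=(10,7) → blocked by [1,10]×[6,10], reject
3. q=(45,20) nearest=1 d=39 new=(10,7) → blocked by [1,10]×[6,10], reject
4. q=(30,9) nearest=1 d=24 new=(10,7) → blocked by [1,10]×[6,10], reject
5. q=(5,14) nearest=1 d=11 new=(5,7) → blocked by [1,10]×[6,10], reject
6. q=(31,10) nearest=1 d=25 new=(10,7) → blocked by [1,10]×[6,10], reject
7. q=(29,19) nearest=1 d=23 new=(10,7) → blocked by [1,10]×[6,10], reject
8. q=(24,9) nearest=1 d=18 new=(10,7) → blocked by [1,10]×[6,10], reject
9. q=(42,19) nearest=1 d=36 new=(10,7) → blocked by [1,10]×[6,10], reject
10. q=(9,14) nearest=1 d=11 new=(9,7) → blocked by [1,10]×[6,10], reject
11. q=(7,11) nearest=1 d=8 new=(7,7) → blocked by [1,10]×[6,10], reject
12. q=(46,3) nearest=1 d=40 new=(10,3) → blocked by [10,13]×[0,4], reject
13. q=(30,0) nearest=1 d=24 new=(10,0) → blocked by [10,13]×[0,4], reject
14. q=(5,4) nearest=1 d=1 new=(5,4) → add node 2 parent=1 cost=5
15. q=(32,8) nearest=1 d=26 new=(10,7) → blocked by [1,10]×[6,10], reject
16. q=(17,17) nearest=2 d=13 new=(9,8) → blocked by [1,10]×[6,10], reject
17. q=(40,5) nearest=1 d=34 new=(10,5) → add node 3 parent=1 cost=8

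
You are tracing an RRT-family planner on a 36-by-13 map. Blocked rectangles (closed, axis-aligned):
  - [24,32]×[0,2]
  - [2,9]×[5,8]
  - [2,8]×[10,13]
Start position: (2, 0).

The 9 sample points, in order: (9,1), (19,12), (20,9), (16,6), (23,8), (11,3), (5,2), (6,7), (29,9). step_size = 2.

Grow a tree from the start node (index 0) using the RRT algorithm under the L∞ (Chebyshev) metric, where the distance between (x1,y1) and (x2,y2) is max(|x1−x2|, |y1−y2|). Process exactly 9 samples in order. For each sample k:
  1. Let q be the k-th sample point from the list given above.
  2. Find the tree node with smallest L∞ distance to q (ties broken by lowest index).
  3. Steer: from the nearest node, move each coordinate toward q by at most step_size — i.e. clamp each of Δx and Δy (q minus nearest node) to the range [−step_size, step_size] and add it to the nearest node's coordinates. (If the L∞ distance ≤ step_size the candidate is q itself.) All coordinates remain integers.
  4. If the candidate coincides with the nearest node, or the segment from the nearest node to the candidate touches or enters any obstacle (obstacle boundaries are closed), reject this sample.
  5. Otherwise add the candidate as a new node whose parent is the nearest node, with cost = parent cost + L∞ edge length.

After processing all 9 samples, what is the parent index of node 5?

Parent of node 5: 3

1. q=(9,1) nearest=0 d=7 new=(4,1) → add node 1 parent=0 cost=2
2. q=(19,12) nearest=1 d=15 new=(6,3) → add node 2 parent=1 cost=4
3. q=(20,9) nearest=2 d=14 new=(8,5) → blocked by [2,9]×[5,8], reject
4. q=(16,6) nearest=2 d=10 new=(8,5) → blocked by [2,9]×[5,8], reject
5. q=(23,8) nearest=2 d=17 new=(8,5) → blocked by [2,9]×[5,8], reject
6. q=(11,3) nearest=2 d=5 new=(8,3) → add node 3 parent=2 cost=6
7. q=(5,2) nearest=1 d=1 new=(5,2) → add node 4 parent=1 cost=3
8. q=(6,7) nearest=2 d=4 new=(6,5) → blocked by [2,9]×[5,8], reject
9. q=(29,9) nearest=3 d=21 new=(10,5) → add node 5 parent=3 cost=8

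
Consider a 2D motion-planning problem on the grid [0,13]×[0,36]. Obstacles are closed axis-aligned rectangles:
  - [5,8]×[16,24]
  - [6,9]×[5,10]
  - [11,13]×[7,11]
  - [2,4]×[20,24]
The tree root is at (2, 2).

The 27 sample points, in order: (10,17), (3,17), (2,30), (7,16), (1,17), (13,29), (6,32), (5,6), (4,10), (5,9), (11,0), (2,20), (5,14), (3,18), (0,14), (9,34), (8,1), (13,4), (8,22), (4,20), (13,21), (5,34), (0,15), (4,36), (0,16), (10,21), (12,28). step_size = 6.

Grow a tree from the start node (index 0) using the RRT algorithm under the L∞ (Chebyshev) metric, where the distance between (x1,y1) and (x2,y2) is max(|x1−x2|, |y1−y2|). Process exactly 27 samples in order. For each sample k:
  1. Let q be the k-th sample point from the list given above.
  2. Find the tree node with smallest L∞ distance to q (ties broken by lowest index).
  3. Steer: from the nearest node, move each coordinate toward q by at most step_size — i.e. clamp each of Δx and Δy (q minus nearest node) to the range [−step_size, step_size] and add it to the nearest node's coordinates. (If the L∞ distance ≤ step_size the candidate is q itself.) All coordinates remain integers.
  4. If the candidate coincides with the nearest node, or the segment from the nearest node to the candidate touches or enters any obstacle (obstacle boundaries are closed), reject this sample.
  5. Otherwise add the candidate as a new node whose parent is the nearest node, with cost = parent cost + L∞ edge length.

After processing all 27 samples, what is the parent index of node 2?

1. q=(10,17) nearest=0 d=15 new=(8,8) → blocked by [6,9]×[5,10], reject
2. q=(3,17) nearest=0 d=15 new=(3,8) → add node 1 parent=0 cost=6
3. q=(2,30) nearest=1 d=22 new=(2,14) → add node 2 parent=1 cost=12
4. q=(7,16) nearest=2 d=5 new=(7,16) → blocked by [5,8]×[16,24], reject
5. q=(1,17) nearest=2 d=3 new=(1,17) → add node 3 parent=2 cost=15
6. q=(13,29) nearest=3 d=12 new=(7,23) → blocked by [5,8]×[16,24], reject
7. q=(6,32) nearest=3 d=15 new=(6,23) → blocked by [5,8]×[16,24], reject
8. q=(5,6) nearest=1 d=2 new=(5,6) → add node 4 parent=1 cost=8
9. q=(4,10) nearest=1 d=2 new=(4,10) → add node 5 parent=1 cost=8
10. q=(5,9) nearest=5 d=1 new=(5,9) → add node 6 parent=5 cost=9
11. q=(11,0) nearest=4 d=6 new=(11,0) → blocked by [6,9]×[5,10], reject
12. q=(2,20) nearest=3 d=3 new=(2,20) → blocked by [2,4]×[20,24], reject
13. q=(5,14) nearest=2 d=3 new=(5,14) → add node 7 parent=2 cost=15
14. q=(3,18) nearest=3 d=2 new=(3,18) → add node 8 parent=3 cost=17
15. q=(0,14) nearest=2 d=2 new=(0,14) → add node 9 parent=2 cost=14
16. q=(9,34) nearest=8 d=16 new=(9,24) → blocked by [5,8]×[16,24], reject
17. q=(8,1) nearest=4 d=5 new=(8,1) → add node 10 parent=4 cost=13
18. q=(13,4) nearest=10 d=5 new=(13,4) → add node 11 parent=10 cost=18
19. q=(8,22) nearest=8 d=5 new=(8,22) → blocked by [5,8]×[16,24], reject
20. q=(4,20) nearest=8 d=2 new=(4,20) → blocked by [2,4]×[20,24], reject
21. q=(13,21) nearest=7 d=8 new=(11,20) → blocked by [5,8]×[16,24], reject
22. q=(5,34) nearest=8 d=16 new=(5,24) → blocked by [5,8]×[16,24], reject
23. q=(0,15) nearest=9 d=1 new=(0,15) → add node 12 parent=9 cost=15
24. q=(4,36) nearest=8 d=18 new=(4,24) → blocked by [2,4]×[20,24], reject
25. q=(0,16) nearest=3 d=1 new=(0,16) → add node 13 parent=3 cost=16
26. q=(10,21) nearest=7 d=7 new=(10,20) → blocked by [5,8]×[16,24], reject
27. q=(12,28) nearest=8 d=10 new=(9,24) → blocked by [5,8]×[16,24], reject

Parent of node 2: 1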